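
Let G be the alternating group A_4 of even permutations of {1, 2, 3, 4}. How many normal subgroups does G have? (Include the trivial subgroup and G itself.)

G has 10 subgroups. Checking conjugation-invariance by order — order 1: 1/1 normal; order 2: 0/3 normal; order 3: 0/4 normal; order 4: 1/1 normal; order 12: 1/1 normal.
Total normal subgroups: 3.

3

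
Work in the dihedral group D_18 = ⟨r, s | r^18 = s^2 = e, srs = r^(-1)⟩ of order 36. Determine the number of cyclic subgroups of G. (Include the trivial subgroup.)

A cyclic subgroup of order d is generated by each of its φ(d) elements of order d, so the cyclic subgroups of order d number (#elements of order d)/φ(d).
Cyclic subgroups by order — order 1: 1; order 2: 19; order 3: 1; order 6: 1; order 9: 1; order 18: 1.
Total: 24.

24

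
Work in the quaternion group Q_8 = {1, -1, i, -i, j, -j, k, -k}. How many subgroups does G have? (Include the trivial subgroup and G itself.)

|G| = 8, so by Lagrange every subgroup order divides 8. Divisors: 1, 2, 4, 8.
Subgroups by order — order 1: 1; order 2: 1; order 4: 3; order 8: 1.
Total: 1 + 1 + 3 + 1 = 6.

6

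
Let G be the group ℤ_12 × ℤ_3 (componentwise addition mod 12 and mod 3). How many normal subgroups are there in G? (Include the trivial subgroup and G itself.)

G is abelian, so every subgroup is normal.
G has 18 subgroups in total, hence 18 normal subgroups.

18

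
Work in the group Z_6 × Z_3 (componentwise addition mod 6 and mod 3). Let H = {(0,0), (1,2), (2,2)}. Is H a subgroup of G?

No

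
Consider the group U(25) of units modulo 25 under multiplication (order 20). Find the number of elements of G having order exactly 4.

The elements of order 4 are: 7, 18.
That's 2.

2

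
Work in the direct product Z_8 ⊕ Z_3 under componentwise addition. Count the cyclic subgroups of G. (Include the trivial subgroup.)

8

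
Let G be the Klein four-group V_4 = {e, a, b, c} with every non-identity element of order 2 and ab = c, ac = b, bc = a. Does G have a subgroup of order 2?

Yes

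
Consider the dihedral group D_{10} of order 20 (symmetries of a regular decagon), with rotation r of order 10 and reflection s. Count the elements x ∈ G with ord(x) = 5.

The elements of order 5 are: r^2, r^4, r^6, r^8.
That's 4.

4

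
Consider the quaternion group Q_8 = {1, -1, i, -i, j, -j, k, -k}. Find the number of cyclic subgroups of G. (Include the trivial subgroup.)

5

Each element a generates a cyclic subgroup ⟨a⟩; distinct elements may generate the same one (a cyclic group of order d has φ(d) generators).
Cyclic subgroups by order — order 1: 1; order 2: 1; order 4: 3.
Total: 5.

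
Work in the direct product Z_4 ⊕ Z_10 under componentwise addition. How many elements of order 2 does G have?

An element (a,b) has order lcm(ord(a), ord(b)); count pairs with lcm equal to 2.
Enumerating gives 3 such elements.

3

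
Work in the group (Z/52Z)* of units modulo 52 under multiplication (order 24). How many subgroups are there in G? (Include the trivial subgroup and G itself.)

|G| = 24, so by Lagrange every subgroup order divides 24. Divisors: 1, 2, 3, 4, 6, 8, 12, 24.
Subgroups by order — order 1: 1; order 2: 3; order 3: 1; order 4: 3; order 6: 3; order 8: 1; order 12: 3; order 24: 1.
Total: 1 + 3 + 1 + 3 + 3 + 1 + 3 + 1 = 16.

16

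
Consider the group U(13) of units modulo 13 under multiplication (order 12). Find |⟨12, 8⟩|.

4

|⟨12⟩| = 2 and |⟨8⟩| = 4, so |H| is a multiple of lcm(2, 4) = 4 and divides |G| = 12.
Closing under the operation: H = {1, 5, 8, 12}, so |H| = 4.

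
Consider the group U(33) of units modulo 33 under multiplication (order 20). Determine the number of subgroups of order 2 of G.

|G| = 20 and 2 | 20, so subgroups of order 2 are possible by Lagrange.
The subgroups of order 2 are: {1, 10}; {1, 23}; {1, 32}.
So G has 3 subgroups of order 2.

3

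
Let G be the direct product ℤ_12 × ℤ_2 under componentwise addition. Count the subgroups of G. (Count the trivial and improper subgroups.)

|G| = 24, so by Lagrange every subgroup order divides 24. Divisors: 1, 2, 3, 4, 6, 8, 12, 24.
Subgroups by order — order 1: 1; order 2: 3; order 3: 1; order 4: 3; order 6: 3; order 8: 1; order 12: 3; order 24: 1.
Total: 1 + 3 + 1 + 3 + 3 + 1 + 3 + 1 = 16.

16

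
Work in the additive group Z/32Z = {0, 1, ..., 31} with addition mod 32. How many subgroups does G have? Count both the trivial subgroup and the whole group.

6

A cyclic group of order 32 has exactly one subgroup for each divisor of 32.
Divisors of 32: 1, 2, 4, 8, 16, 32.
So Z/32Z has 6 subgroups.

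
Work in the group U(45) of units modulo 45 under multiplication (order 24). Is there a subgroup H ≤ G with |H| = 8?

Yes

8 | 24. A subgroup of order 8 is {1, 8, 17, 19, 26, 28, 37, 44}.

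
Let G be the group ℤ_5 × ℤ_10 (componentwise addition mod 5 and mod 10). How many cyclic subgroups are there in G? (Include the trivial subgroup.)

14

Group the elements of G by the cyclic subgroup they generate; each cyclic subgroup of order d accounts for φ(d) elements.
Cyclic subgroups by order — order 1: 1; order 2: 1; order 5: 6; order 10: 6.
Total: 14.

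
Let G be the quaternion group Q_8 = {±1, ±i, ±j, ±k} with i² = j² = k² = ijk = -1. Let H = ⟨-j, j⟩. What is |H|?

|⟨-j⟩| = 4 and |⟨j⟩| = 4, so |H| is a multiple of lcm(4, 4) = 4 and divides |G| = 8.
Closing under the operation: H = {1, -1, j, -j}, so |H| = 4.

4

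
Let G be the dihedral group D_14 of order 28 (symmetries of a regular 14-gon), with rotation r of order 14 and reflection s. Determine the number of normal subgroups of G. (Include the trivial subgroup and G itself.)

G has 28 subgroups. Checking conjugation-invariance by order — order 1: 1/1 normal; order 2: 1/15 normal; order 4: 0/7 normal; order 7: 1/1 normal; order 14: 3/3 normal; order 28: 1/1 normal.
Total normal subgroups: 7.

7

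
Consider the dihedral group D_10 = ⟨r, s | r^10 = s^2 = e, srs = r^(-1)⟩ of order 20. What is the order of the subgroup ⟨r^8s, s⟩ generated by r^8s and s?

|⟨r^8s⟩| = 2 and |⟨s⟩| = 2, so |H| is a multiple of lcm(2, 2) = 2 and divides |G| = 20.
Closing under the operation: H = {e, r^2, r^4, r^6, r^8, s, r^2s, r^4s, r^6s, r^8s}, so |H| = 10.

10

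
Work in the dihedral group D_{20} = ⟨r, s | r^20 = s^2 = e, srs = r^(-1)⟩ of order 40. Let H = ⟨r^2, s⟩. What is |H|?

|⟨r^2⟩| = 10 and |⟨s⟩| = 2, so |H| is a multiple of lcm(10, 2) = 10 and divides |G| = 40.
Closing under the operation: H = {e, r^2, r^4, r^6, r^8, r^10, r^12, r^14, r^16, r^18, s, r^2s, r^4s, r^6s, r^8s, r^10s, r^12s, r^14s, r^16s, r^18s}, so |H| = 20.

20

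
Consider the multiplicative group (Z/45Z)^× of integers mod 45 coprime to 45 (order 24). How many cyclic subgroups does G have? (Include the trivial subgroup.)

Group the elements of G by the cyclic subgroup they generate; each cyclic subgroup of order d accounts for φ(d) elements.
Cyclic subgroups by order — order 1: 1; order 2: 3; order 3: 1; order 4: 2; order 6: 3; order 12: 2.
Total: 12.

12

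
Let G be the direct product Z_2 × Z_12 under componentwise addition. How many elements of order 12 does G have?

An element (a,b) has order lcm(ord(a), ord(b)); count pairs with lcm equal to 12.
Enumerating gives 8 such elements.

8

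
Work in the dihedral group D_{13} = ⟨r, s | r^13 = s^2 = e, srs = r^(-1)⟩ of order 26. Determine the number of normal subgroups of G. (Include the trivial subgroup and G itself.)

G has 16 subgroups. Checking conjugation-invariance by order — order 1: 1/1 normal; order 2: 0/13 normal; order 13: 1/1 normal; order 26: 1/1 normal.
Total normal subgroups: 3.

3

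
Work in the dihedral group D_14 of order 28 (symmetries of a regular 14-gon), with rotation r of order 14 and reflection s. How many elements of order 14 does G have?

The elements of order 14 are: r, r^3, r^5, r^9, r^11, r^13.
That's 6.

6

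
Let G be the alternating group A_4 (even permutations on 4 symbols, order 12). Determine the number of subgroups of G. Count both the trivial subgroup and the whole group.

|G| = 12, so by Lagrange every subgroup order divides 12. Divisors: 1, 2, 3, 4, 6, 12.
Subgroups by order — order 1: 1; order 2: 3; order 3: 4; order 4: 1; order 6: 0; order 12: 1.
Total: 1 + 3 + 4 + 1 + 0 + 1 = 10.

10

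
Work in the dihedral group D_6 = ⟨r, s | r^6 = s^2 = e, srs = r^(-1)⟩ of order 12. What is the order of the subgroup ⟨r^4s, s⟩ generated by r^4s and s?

6

|⟨r^4s⟩| = 2 and |⟨s⟩| = 2, so |H| is a multiple of lcm(2, 2) = 2 and divides |G| = 12.
Closing under the operation: H = {e, r^2, r^4, s, r^2s, r^4s}, so |H| = 6.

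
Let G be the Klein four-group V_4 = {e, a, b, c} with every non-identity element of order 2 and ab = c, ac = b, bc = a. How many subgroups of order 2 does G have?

3

|G| = 4 and 2 | 4, so subgroups of order 2 are possible by Lagrange.
The subgroups of order 2 are: {e, a}; {e, b}; {e, c}.
So G has 3 subgroups of order 2.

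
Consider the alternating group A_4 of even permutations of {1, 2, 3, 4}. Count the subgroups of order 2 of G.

|G| = 12 and 2 | 12, so subgroups of order 2 are possible by Lagrange.
The subgroups of order 2 are: {e, (1 2)(3 4)}; {e, (1 3)(2 4)}; {e, (1 4)(2 3)}.
So G has 3 subgroups of order 2.

3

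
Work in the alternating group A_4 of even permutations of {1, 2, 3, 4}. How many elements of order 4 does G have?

No element of G has order 4 (even though 4 | 12).

0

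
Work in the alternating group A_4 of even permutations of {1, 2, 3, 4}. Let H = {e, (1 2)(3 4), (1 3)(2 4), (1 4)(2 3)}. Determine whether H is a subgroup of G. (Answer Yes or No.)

|H| = 4 divides |G| = 12, consistent with Lagrange.
H contains the identity, every element's inverse is in H, and H is closed under ∘: it is a subgroup.

Yes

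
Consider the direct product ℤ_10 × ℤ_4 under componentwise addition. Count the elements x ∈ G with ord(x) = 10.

12

An element (a,b) has order lcm(ord(a), ord(b)); count pairs with lcm equal to 10.
Enumerating gives 12 such elements.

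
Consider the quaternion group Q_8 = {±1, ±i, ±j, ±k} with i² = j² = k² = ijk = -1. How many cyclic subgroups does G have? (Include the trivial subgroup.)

Each element a generates a cyclic subgroup ⟨a⟩; distinct elements may generate the same one (a cyclic group of order d has φ(d) generators).
Cyclic subgroups by order — order 1: 1; order 2: 1; order 4: 3.
Total: 5.

5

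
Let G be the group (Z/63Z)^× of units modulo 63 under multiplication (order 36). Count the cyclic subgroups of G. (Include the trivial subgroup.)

A cyclic subgroup of order d is generated by each of its φ(d) elements of order d, so the cyclic subgroups of order d number (#elements of order d)/φ(d).
Cyclic subgroups by order — order 1: 1; order 2: 3; order 3: 4; order 6: 12.
Total: 20.

20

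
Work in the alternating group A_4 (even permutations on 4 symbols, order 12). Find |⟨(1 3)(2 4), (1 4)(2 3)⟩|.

|⟨(1 3)(2 4)⟩| = 2 and |⟨(1 4)(2 3)⟩| = 2, so |H| is a multiple of lcm(2, 2) = 2 and divides |G| = 12.
Closing under the operation: H = {e, (1 2)(3 4), (1 3)(2 4), (1 4)(2 3)}, so |H| = 4.

4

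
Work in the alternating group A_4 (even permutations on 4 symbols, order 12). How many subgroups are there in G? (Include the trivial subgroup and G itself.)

10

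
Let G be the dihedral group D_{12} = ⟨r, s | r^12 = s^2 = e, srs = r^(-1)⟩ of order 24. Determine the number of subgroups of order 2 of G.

13

|G| = 24 and 2 | 24, so subgroups of order 2 are possible by Lagrange.
The subgroups of order 2 are: {e, r^10s}; {e, r^11s}; {e, r^2s}; {e, r^3s}; … (13 in all).
So G has 13 subgroups of order 2.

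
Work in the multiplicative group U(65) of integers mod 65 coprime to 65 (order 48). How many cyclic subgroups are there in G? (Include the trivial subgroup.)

20

A cyclic subgroup of order d is generated by each of its φ(d) elements of order d, so the cyclic subgroups of order d number (#elements of order d)/φ(d).
Cyclic subgroups by order — order 1: 1; order 2: 3; order 3: 1; order 4: 6; order 6: 3; order 12: 6.
Total: 20.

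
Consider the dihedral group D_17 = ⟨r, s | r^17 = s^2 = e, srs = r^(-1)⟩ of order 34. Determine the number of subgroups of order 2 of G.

17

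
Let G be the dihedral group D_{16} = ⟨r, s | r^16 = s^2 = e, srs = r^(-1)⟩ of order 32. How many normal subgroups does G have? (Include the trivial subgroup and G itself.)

G has 36 subgroups. Checking conjugation-invariance by order — order 1: 1/1 normal; order 2: 1/17 normal; order 4: 1/9 normal; order 8: 1/5 normal; order 16: 3/3 normal; order 32: 1/1 normal.
Total normal subgroups: 8.

8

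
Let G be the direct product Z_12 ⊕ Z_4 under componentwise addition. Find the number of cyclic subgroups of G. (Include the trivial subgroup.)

Group the elements of G by the cyclic subgroup they generate; each cyclic subgroup of order d accounts for φ(d) elements.
Cyclic subgroups by order — order 1: 1; order 2: 3; order 3: 1; order 4: 6; order 6: 3; order 12: 6.
Total: 20.

20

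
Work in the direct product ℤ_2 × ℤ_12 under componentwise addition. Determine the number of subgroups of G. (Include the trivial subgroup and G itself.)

|G| = 24, so by Lagrange every subgroup order divides 24. Divisors: 1, 2, 3, 4, 6, 8, 12, 24.
Subgroups by order — order 1: 1; order 2: 3; order 3: 1; order 4: 3; order 6: 3; order 8: 1; order 12: 3; order 24: 1.
Total: 1 + 3 + 1 + 3 + 3 + 1 + 3 + 1 = 16.

16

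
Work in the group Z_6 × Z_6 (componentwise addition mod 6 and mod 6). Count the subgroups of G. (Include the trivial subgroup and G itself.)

|G| = 36, so by Lagrange every subgroup order divides 36. Divisors: 1, 2, 3, 4, 6, 9, 12, 18, 36.
Subgroups by order — order 1: 1; order 2: 3; order 3: 4; order 4: 1; order 6: 12; order 9: 1; order 12: 4; order 18: 3; order 36: 1.
Total: 1 + 3 + 4 + 1 + 12 + 1 + 4 + 3 + 1 = 30.

30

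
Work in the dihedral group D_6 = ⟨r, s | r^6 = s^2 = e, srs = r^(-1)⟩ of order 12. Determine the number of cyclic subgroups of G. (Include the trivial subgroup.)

10

Group the elements of G by the cyclic subgroup they generate; each cyclic subgroup of order d accounts for φ(d) elements.
Cyclic subgroups by order — order 1: 1; order 2: 7; order 3: 1; order 6: 1.
Total: 10.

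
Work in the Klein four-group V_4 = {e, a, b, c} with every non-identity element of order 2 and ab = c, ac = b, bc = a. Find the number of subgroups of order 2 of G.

|G| = 4 and 2 | 4, so subgroups of order 2 are possible by Lagrange.
The subgroups of order 2 are: {e, a}; {e, b}; {e, c}.
So G has 3 subgroups of order 2.

3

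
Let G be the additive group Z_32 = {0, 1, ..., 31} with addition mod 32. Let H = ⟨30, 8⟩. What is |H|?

16

|⟨30⟩| = 16 and |⟨8⟩| = 4, so |H| is a multiple of lcm(16, 4) = 16 and divides |G| = 32.
Closing under the operation: H = {0, 2, 4, 6, 8, 10, 12, 14, 16, 18, 20, 22, 24, 26, 28, 30}, so |H| = 16.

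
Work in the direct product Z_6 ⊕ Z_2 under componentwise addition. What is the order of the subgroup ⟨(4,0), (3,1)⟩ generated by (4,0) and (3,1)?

6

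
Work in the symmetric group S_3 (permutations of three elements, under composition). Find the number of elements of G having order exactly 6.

0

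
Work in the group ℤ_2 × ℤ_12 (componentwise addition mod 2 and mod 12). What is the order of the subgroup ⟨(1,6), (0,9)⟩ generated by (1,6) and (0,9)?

8

|⟨(1,6)⟩| = 2 and |⟨(0,9)⟩| = 4, so |H| is a multiple of lcm(2, 4) = 4 and divides |G| = 24.
Closing under the operation: H = {(0,0), (0,3), (0,6), (0,9), (1,0), (1,3), (1,6), (1,9)}, so |H| = 8.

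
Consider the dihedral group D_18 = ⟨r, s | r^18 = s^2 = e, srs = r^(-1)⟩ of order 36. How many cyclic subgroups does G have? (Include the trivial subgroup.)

24

A cyclic subgroup of order d is generated by each of its φ(d) elements of order d, so the cyclic subgroups of order d number (#elements of order d)/φ(d).
Cyclic subgroups by order — order 1: 1; order 2: 19; order 3: 1; order 6: 1; order 9: 1; order 18: 1.
Total: 24.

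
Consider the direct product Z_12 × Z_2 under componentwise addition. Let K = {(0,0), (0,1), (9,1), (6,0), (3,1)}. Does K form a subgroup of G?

|K| = 5 does not divide |G| = 24, so by Lagrange K is not a subgroup.

No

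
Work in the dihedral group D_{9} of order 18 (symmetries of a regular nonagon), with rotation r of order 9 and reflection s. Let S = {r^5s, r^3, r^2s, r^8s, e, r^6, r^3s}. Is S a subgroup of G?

|S| = 7 does not divide |G| = 18, so by Lagrange S is not a subgroup.

No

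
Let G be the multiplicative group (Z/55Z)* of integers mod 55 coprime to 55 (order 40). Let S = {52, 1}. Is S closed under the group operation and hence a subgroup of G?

No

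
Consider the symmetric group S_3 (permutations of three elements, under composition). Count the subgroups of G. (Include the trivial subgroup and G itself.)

|G| = 6, so by Lagrange every subgroup order divides 6. Divisors: 1, 2, 3, 6.
Subgroups by order — order 1: 1; order 2: 3; order 3: 1; order 6: 1.
Total: 1 + 3 + 1 + 1 = 6.

6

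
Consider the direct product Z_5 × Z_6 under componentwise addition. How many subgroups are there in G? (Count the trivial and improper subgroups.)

8

|G| = 30, so by Lagrange every subgroup order divides 30. Divisors: 1, 2, 3, 5, 6, 10, 15, 30.
Subgroups by order — order 1: 1; order 2: 1; order 3: 1; order 5: 1; order 6: 1; order 10: 1; order 15: 1; order 30: 1.
Total: 1 + 1 + 1 + 1 + 1 + 1 + 1 + 1 = 8.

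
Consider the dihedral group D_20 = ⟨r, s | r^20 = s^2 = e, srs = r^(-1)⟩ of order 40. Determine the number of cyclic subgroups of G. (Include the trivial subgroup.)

Each element a generates a cyclic subgroup ⟨a⟩; distinct elements may generate the same one (a cyclic group of order d has φ(d) generators).
Cyclic subgroups by order — order 1: 1; order 2: 21; order 4: 1; order 5: 1; order 10: 1; order 20: 1.
Total: 26.

26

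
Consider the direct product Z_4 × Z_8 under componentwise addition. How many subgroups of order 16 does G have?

3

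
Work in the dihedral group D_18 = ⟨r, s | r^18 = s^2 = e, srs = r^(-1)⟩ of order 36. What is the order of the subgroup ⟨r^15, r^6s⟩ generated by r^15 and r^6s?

12

|⟨r^15⟩| = 6 and |⟨r^6s⟩| = 2, so |H| is a multiple of lcm(6, 2) = 6 and divides |G| = 36.
Closing under the operation: H = {e, r^3, r^6, r^9, r^12, r^15, s, r^3s, r^6s, r^9s, r^12s, r^15s}, so |H| = 12.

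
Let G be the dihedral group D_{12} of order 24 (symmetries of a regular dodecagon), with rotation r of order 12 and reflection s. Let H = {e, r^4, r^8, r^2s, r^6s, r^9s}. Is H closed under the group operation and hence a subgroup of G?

Closure fails: r^4 · r^6s = r^10s ∉ H. So H is not a subgroup.

No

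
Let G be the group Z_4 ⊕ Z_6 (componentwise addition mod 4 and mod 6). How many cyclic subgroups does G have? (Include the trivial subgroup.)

12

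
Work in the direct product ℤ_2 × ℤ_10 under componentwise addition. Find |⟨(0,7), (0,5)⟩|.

|⟨(0,7)⟩| = 10 and |⟨(0,5)⟩| = 2, so |H| is a multiple of lcm(10, 2) = 10 and divides |G| = 20.
Closing under the operation: H = {(0,0), (0,1), (0,2), (0,3), (0,4), (0,5), (0,6), (0,7), (0,8), (0,9)}, so |H| = 10.

10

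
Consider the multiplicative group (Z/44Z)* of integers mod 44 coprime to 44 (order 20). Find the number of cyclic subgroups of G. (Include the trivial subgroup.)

Each element a generates a cyclic subgroup ⟨a⟩; distinct elements may generate the same one (a cyclic group of order d has φ(d) generators).
Cyclic subgroups by order — order 1: 1; order 2: 3; order 5: 1; order 10: 3.
Total: 8.

8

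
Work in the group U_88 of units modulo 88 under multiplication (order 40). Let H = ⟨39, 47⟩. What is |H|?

20

|⟨39⟩| = 10 and |⟨47⟩| = 10, so |H| is a multiple of lcm(10, 10) = 10 and divides |G| = 40.
Closing under the operation: H = {1, 7, 9, 15, 17, 23, 25, 31, 39, 41, 47, 49, 57, 63, 65, 71, 73, 79, 81, 87}, so |H| = 20.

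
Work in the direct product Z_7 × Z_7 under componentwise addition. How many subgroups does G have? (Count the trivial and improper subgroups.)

10

|G| = 49, so by Lagrange every subgroup order divides 49. Divisors: 1, 7, 49.
Subgroups by order — order 1: 1; order 7: 8; order 49: 1.
Total: 1 + 8 + 1 = 10.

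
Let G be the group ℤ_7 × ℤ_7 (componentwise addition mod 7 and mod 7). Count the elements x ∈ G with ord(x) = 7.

An element (a,b) has order lcm(ord(a), ord(b)); count pairs with lcm equal to 7.
Enumerating gives 48 such elements.

48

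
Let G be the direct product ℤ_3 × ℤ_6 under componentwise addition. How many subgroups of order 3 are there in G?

4

|G| = 18 and 3 | 18, so subgroups of order 3 are possible by Lagrange.
The subgroups of order 3 are: {(0,0), (0,2), (0,4)}; {(0,0), (1,0), (2,0)}; {(0,0), (1,2), (2,4)}; {(0,0), (1,4), (2,2)}.
So G has 4 subgroups of order 3.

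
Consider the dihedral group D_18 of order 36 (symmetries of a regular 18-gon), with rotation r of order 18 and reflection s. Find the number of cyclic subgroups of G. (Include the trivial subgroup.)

24

A cyclic subgroup of order d is generated by each of its φ(d) elements of order d, so the cyclic subgroups of order d number (#elements of order d)/φ(d).
Cyclic subgroups by order — order 1: 1; order 2: 19; order 3: 1; order 6: 1; order 9: 1; order 18: 1.
Total: 24.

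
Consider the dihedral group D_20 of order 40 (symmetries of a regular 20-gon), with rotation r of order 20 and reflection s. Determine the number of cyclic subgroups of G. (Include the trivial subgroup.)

A cyclic subgroup of order d is generated by each of its φ(d) elements of order d, so the cyclic subgroups of order d number (#elements of order d)/φ(d).
Cyclic subgroups by order — order 1: 1; order 2: 21; order 4: 1; order 5: 1; order 10: 1; order 20: 1.
Total: 26.

26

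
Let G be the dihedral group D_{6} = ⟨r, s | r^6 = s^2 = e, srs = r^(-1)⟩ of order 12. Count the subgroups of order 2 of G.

7

|G| = 12 and 2 | 12, so subgroups of order 2 are possible by Lagrange.
The subgroups of order 2 are: {e, r^2s}; {e, r^3}; {e, r^3s}; {e, r^4s}; … (7 in all).
So G has 7 subgroups of order 2.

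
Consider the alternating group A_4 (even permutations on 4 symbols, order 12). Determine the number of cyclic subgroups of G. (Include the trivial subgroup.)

A cyclic subgroup of order d is generated by each of its φ(d) elements of order d, so the cyclic subgroups of order d number (#elements of order d)/φ(d).
Cyclic subgroups by order — order 1: 1; order 2: 3; order 3: 4.
Total: 8.

8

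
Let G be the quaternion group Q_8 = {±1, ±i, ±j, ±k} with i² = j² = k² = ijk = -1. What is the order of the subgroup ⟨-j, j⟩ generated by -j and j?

|⟨-j⟩| = 4 and |⟨j⟩| = 4, so |H| is a multiple of lcm(4, 4) = 4 and divides |G| = 8.
Closing under the operation: H = {1, -1, j, -j}, so |H| = 4.

4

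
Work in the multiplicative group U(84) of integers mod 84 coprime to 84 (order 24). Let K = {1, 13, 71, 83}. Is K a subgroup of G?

Yes

|K| = 4 divides |G| = 24, consistent with Lagrange.
K contains the identity, every element's inverse is in K, and K is closed under ·: it is a subgroup.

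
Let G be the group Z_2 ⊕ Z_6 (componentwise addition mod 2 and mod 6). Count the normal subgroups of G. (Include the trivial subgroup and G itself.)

G is abelian, so every subgroup is normal.
G has 10 subgroups in total, hence 10 normal subgroups.

10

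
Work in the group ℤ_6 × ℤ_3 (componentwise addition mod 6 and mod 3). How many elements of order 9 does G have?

An element (a,b) has order lcm(ord(a), ord(b)); count pairs with lcm equal to 9.
Enumerating gives 0 such elements.

0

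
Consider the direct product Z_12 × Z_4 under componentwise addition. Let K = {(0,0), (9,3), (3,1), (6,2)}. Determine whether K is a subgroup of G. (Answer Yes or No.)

|K| = 4 divides |G| = 48, consistent with Lagrange.
K contains the identity, every element's inverse is in K, and K is closed under +: it is a subgroup.
In fact K = ⟨(3,1)⟩.

Yes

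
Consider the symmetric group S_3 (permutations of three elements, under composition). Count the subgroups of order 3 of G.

1

|G| = 6 and 3 | 6, so subgroups of order 3 are possible by Lagrange.
The subgroups of order 3 are: {e, (1 2 3), (1 3 2)}.
So G has 1 subgroup of order 3.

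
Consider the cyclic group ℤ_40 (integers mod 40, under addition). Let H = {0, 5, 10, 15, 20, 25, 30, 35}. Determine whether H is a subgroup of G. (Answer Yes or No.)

Yes

|H| = 8 divides |G| = 40, consistent with Lagrange.
H contains the identity, every element's inverse is in H, and H is closed under +: it is a subgroup.
In fact H = ⟨35⟩.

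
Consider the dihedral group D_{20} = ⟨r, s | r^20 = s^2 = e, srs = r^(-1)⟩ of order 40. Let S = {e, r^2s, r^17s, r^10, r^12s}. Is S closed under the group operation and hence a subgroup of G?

Closure fails: r^17s · r^12s = r^5 ∉ S. So S is not a subgroup.

No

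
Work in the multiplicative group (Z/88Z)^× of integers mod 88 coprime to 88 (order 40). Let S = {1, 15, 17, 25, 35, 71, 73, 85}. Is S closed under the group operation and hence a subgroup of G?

No

17 ∈ S but its inverse 57 ∉ S, so S is not a subgroup.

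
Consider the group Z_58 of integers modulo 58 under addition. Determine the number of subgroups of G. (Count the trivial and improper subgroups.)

A cyclic group of order 58 has exactly one subgroup for each divisor of 58.
Divisors of 58: 1, 2, 29, 58.
So Z_58 has 4 subgroups.

4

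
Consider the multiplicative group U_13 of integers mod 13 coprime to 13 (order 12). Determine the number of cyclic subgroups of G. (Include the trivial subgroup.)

A cyclic subgroup of order d is generated by each of its φ(d) elements of order d, so the cyclic subgroups of order d number (#elements of order d)/φ(d).
Cyclic subgroups by order — order 1: 1; order 2: 1; order 3: 1; order 4: 1; order 6: 1; order 12: 1.
Total: 6.

6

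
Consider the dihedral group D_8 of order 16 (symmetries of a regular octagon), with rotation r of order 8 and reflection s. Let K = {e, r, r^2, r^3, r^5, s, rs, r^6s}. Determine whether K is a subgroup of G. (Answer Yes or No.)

No

r ∈ K but its inverse r^7 ∉ K, so K is not a subgroup.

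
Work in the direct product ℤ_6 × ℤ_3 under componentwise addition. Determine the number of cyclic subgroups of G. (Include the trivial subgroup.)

Each element a generates a cyclic subgroup ⟨a⟩; distinct elements may generate the same one (a cyclic group of order d has φ(d) generators).
Cyclic subgroups by order — order 1: 1; order 2: 1; order 3: 4; order 6: 4.
Total: 10.

10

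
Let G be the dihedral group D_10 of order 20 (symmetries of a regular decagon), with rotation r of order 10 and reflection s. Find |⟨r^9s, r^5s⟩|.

|⟨r^9s⟩| = 2 and |⟨r^5s⟩| = 2, so |H| is a multiple of lcm(2, 2) = 2 and divides |G| = 20.
Closing under the operation: H = {e, r^2, r^4, r^6, r^8, rs, r^3s, r^5s, r^7s, r^9s}, so |H| = 10.

10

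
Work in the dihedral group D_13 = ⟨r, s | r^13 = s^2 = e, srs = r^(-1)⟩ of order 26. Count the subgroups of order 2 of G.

|G| = 26 and 2 | 26, so subgroups of order 2 are possible by Lagrange.
The subgroups of order 2 are: {e, r^10s}; {e, r^11s}; {e, r^12s}; {e, r^2s}; … (13 in all).
So G has 13 subgroups of order 2.

13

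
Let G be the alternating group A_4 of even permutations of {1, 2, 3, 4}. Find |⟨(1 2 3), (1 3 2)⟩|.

|⟨(1 2 3)⟩| = 3 and |⟨(1 3 2)⟩| = 3, so |H| is a multiple of lcm(3, 3) = 3 and divides |G| = 12.
Closing under the operation: H = {e, (1 2 3), (1 3 2)}, so |H| = 3.

3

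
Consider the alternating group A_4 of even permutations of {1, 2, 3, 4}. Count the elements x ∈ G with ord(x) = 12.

0

No element of G has order 12 (even though 12 | 12).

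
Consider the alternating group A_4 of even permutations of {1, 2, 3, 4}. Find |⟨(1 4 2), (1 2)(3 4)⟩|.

12

|⟨(1 4 2)⟩| = 3 and |⟨(1 2)(3 4)⟩| = 2, so |H| is a multiple of lcm(3, 2) = 6 and divides |G| = 12.
Closing {(1 4 2), (1 2)(3 4)} under the group operation gives all of G, so |H| = 12.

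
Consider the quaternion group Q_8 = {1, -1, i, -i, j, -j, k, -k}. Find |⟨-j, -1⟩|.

|⟨-j⟩| = 4 and |⟨-1⟩| = 2, so |H| is a multiple of lcm(4, 2) = 4 and divides |G| = 8.
Closing under the operation: H = {1, -1, j, -j}, so |H| = 4.

4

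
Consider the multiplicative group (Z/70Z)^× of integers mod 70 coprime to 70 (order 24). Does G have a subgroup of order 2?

Yes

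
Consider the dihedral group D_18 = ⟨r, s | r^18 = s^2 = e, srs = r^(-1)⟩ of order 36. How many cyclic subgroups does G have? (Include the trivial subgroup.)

24

Each element a generates a cyclic subgroup ⟨a⟩; distinct elements may generate the same one (a cyclic group of order d has φ(d) generators).
Cyclic subgroups by order — order 1: 1; order 2: 19; order 3: 1; order 6: 1; order 9: 1; order 18: 1.
Total: 24.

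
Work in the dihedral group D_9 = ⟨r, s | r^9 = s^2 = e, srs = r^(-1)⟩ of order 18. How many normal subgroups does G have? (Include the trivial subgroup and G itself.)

4

G has 16 subgroups. Checking conjugation-invariance by order — order 1: 1/1 normal; order 2: 0/9 normal; order 3: 1/1 normal; order 6: 0/3 normal; order 9: 1/1 normal; order 18: 1/1 normal.
Total normal subgroups: 4.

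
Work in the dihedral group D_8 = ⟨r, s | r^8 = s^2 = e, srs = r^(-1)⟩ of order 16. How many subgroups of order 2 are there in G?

|G| = 16 and 2 | 16, so subgroups of order 2 are possible by Lagrange.
The subgroups of order 2 are: {e, r^2s}; {e, r^3s}; {e, r^4}; {e, r^4s}; … (9 in all).
So G has 9 subgroups of order 2.

9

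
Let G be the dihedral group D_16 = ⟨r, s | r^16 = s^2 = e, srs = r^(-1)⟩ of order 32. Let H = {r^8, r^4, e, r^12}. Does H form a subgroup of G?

Yes

|H| = 4 divides |G| = 32, consistent with Lagrange.
H contains the identity, every element's inverse is in H, and H is closed under ·: it is a subgroup.
In fact H = ⟨r^12⟩.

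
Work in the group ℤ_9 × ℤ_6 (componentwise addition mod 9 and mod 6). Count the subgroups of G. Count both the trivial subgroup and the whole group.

|G| = 54, so by Lagrange every subgroup order divides 54. Divisors: 1, 2, 3, 6, 9, 18, 27, 54.
Subgroups by order — order 1: 1; order 2: 1; order 3: 4; order 6: 4; order 9: 4; order 18: 4; order 27: 1; order 54: 1.
Total: 1 + 1 + 4 + 4 + 4 + 4 + 1 + 1 = 20.

20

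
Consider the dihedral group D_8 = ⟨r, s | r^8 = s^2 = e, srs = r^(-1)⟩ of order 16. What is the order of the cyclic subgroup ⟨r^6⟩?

Computing powers of r^6: the smallest k with (r^6)^k = e is k = 4.

4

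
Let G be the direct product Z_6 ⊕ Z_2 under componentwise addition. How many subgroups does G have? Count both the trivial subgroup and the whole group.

10

|G| = 12, so by Lagrange every subgroup order divides 12. Divisors: 1, 2, 3, 4, 6, 12.
Subgroups by order — order 1: 1; order 2: 3; order 3: 1; order 4: 1; order 6: 3; order 12: 1.
Total: 1 + 3 + 1 + 1 + 3 + 1 = 10.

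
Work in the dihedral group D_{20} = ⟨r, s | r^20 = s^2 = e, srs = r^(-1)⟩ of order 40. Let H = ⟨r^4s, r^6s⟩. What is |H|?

|⟨r^4s⟩| = 2 and |⟨r^6s⟩| = 2, so |H| is a multiple of lcm(2, 2) = 2 and divides |G| = 40.
Closing under the operation: H = {e, r^2, r^4, r^6, r^8, r^10, r^12, r^14, r^16, r^18, s, r^2s, r^4s, r^6s, r^8s, r^10s, r^12s, r^14s, r^16s, r^18s}, so |H| = 20.

20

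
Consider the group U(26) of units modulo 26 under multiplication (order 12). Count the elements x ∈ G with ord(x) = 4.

2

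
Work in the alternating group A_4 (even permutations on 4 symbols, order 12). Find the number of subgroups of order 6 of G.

|G| = 12 and 6 | 12, so subgroups of order 6 are possible by Lagrange.
Checking all subgroups of G, none has order 6.
So G has 0 subgroups of order 6.

0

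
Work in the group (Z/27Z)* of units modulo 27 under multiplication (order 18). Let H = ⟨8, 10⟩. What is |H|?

|⟨8⟩| = 6 and |⟨10⟩| = 3, so |H| is a multiple of lcm(6, 3) = 6 and divides |G| = 18.
Closing under the operation: H = {1, 8, 10, 17, 19, 26}, so |H| = 6.

6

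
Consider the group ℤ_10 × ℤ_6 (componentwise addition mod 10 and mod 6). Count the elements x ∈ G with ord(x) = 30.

24

An element (a,b) has order lcm(ord(a), ord(b)); count pairs with lcm equal to 30.
Enumerating gives 24 such elements.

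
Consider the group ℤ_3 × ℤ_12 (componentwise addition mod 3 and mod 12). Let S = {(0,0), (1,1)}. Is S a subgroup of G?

No

(1,1) ∈ S but its inverse (2,11) ∉ S, so S is not a subgroup.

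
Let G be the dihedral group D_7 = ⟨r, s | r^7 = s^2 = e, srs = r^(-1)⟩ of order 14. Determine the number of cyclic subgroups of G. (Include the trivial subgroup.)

Each element a generates a cyclic subgroup ⟨a⟩; distinct elements may generate the same one (a cyclic group of order d has φ(d) generators).
Cyclic subgroups by order — order 1: 1; order 2: 7; order 7: 1.
Total: 9.

9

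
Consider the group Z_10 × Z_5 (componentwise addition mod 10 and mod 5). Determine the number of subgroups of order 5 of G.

6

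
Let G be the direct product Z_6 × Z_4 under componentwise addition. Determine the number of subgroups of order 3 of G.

|G| = 24 and 3 | 24, so subgroups of order 3 are possible by Lagrange.
The subgroups of order 3 are: {(0,0), (2,0), (4,0)}.
So G has 1 subgroup of order 3.

1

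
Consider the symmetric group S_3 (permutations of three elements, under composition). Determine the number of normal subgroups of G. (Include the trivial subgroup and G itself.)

G has 6 subgroups. Checking conjugation-invariance by order — order 1: 1/1 normal; order 2: 0/3 normal; order 3: 1/1 normal; order 6: 1/1 normal.
Total normal subgroups: 3.

3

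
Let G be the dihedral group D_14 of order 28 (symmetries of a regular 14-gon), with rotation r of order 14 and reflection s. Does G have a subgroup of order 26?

No

26 does not divide |G| = 28, so by Lagrange no subgroup of order 26 exists.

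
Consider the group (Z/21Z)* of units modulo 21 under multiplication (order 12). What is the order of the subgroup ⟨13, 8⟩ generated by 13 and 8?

4

|⟨13⟩| = 2 and |⟨8⟩| = 2, so |H| is a multiple of lcm(2, 2) = 2 and divides |G| = 12.
Closing under the operation: H = {1, 8, 13, 20}, so |H| = 4.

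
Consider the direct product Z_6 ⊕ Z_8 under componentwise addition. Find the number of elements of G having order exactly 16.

An element (a,b) has order lcm(ord(a), ord(b)); count pairs with lcm equal to 16.
Enumerating gives 0 such elements.

0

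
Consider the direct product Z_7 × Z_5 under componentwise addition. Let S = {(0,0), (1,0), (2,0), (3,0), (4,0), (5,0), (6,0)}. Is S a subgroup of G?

|S| = 7 divides |G| = 35, consistent with Lagrange.
S contains the identity, every element's inverse is in S, and S is closed under +: it is a subgroup.
In fact S = ⟨(4,0)⟩.

Yes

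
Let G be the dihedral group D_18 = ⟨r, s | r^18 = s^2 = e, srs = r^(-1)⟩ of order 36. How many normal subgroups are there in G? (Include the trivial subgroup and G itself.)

G has 45 subgroups. Checking conjugation-invariance by order — order 1: 1/1 normal; order 2: 1/19 normal; order 3: 1/1 normal; order 4: 0/9 normal; order 6: 1/7 normal; order 9: 1/1 normal; order 12: 0/3 normal; order 18: 3/3 normal; order 36: 1/1 normal.
Total normal subgroups: 9.

9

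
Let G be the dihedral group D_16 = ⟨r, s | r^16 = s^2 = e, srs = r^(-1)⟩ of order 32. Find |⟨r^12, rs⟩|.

8

|⟨r^12⟩| = 4 and |⟨rs⟩| = 2, so |H| is a multiple of lcm(4, 2) = 4 and divides |G| = 32.
Closing under the operation: H = {e, r^4, r^8, r^12, rs, r^5s, r^9s, r^13s}, so |H| = 8.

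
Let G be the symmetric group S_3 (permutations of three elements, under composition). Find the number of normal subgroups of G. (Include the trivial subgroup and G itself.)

3

G has 6 subgroups. Checking conjugation-invariance by order — order 1: 1/1 normal; order 2: 0/3 normal; order 3: 1/1 normal; order 6: 1/1 normal.
Total normal subgroups: 3.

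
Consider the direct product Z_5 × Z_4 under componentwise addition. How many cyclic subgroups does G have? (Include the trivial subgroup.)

Each element a generates a cyclic subgroup ⟨a⟩; distinct elements may generate the same one (a cyclic group of order d has φ(d) generators).
Cyclic subgroups by order — order 1: 1; order 2: 1; order 4: 1; order 5: 1; order 10: 1; order 20: 1.
Total: 6.

6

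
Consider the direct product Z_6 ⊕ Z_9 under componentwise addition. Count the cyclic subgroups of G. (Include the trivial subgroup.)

16

A cyclic subgroup of order d is generated by each of its φ(d) elements of order d, so the cyclic subgroups of order d number (#elements of order d)/φ(d).
Cyclic subgroups by order — order 1: 1; order 2: 1; order 3: 4; order 6: 4; order 9: 3; order 18: 3.
Total: 16.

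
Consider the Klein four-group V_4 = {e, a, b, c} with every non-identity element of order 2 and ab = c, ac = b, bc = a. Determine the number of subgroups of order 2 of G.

3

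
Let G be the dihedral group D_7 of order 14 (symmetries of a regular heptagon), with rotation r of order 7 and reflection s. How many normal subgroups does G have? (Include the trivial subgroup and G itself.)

3

G has 10 subgroups. Checking conjugation-invariance by order — order 1: 1/1 normal; order 2: 0/7 normal; order 7: 1/1 normal; order 14: 1/1 normal.
Total normal subgroups: 3.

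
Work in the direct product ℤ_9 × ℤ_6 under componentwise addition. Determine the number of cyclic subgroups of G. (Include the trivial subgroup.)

16

Group the elements of G by the cyclic subgroup they generate; each cyclic subgroup of order d accounts for φ(d) elements.
Cyclic subgroups by order — order 1: 1; order 2: 1; order 3: 4; order 6: 4; order 9: 3; order 18: 3.
Total: 16.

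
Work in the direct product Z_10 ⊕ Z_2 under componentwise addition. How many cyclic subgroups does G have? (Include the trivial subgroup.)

8

A cyclic subgroup of order d is generated by each of its φ(d) elements of order d, so the cyclic subgroups of order d number (#elements of order d)/φ(d).
Cyclic subgroups by order — order 1: 1; order 2: 3; order 5: 1; order 10: 3.
Total: 8.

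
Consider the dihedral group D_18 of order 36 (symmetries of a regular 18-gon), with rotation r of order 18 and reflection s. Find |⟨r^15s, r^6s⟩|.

4

|⟨r^15s⟩| = 2 and |⟨r^6s⟩| = 2, so |H| is a multiple of lcm(2, 2) = 2 and divides |G| = 36.
Closing under the operation: H = {e, r^9, r^6s, r^15s}, so |H| = 4.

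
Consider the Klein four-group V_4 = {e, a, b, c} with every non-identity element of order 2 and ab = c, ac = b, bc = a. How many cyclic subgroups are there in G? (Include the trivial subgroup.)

Group the elements of G by the cyclic subgroup they generate; each cyclic subgroup of order d accounts for φ(d) elements.
Cyclic subgroups by order — order 1: 1; order 2: 3.
Total: 4.

4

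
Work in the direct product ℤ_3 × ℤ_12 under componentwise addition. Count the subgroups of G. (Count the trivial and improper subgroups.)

18

|G| = 36, so by Lagrange every subgroup order divides 36. Divisors: 1, 2, 3, 4, 6, 9, 12, 18, 36.
Subgroups by order — order 1: 1; order 2: 1; order 3: 4; order 4: 1; order 6: 4; order 9: 1; order 12: 4; order 18: 1; order 36: 1.
Total: 1 + 1 + 4 + 1 + 4 + 1 + 4 + 1 + 1 = 18.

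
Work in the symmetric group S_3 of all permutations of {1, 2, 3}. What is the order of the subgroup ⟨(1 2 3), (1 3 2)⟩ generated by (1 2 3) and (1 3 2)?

3

|⟨(1 2 3)⟩| = 3 and |⟨(1 3 2)⟩| = 3, so |H| is a multiple of lcm(3, 3) = 3 and divides |G| = 6.
Closing under the operation: H = {e, (1 2 3), (1 3 2)}, so |H| = 3.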